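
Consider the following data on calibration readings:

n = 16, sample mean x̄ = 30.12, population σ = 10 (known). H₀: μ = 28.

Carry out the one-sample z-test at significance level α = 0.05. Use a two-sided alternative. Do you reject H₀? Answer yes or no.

reject H₀: no

SE = σ/√n = 10/√16 = 2.5000
z = (x̄−μ₀)/SE = (30.12−28)/2.5000 = 0.8480
p-value (two-sided) = 0.39644
At α=0.05: p ≥ α → fail to reject H₀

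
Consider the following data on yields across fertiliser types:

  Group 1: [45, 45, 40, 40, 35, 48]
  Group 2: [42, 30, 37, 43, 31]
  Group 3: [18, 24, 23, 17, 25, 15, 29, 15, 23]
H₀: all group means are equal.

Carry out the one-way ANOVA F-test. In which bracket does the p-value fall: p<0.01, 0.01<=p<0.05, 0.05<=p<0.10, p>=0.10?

p-value bracket: p<0.01

Group means [42.17, 36.60, 21.00], grand mean 31.250
SSB = Σnᵢ(x̄ᵢ−x̄)² = 1803.717; SSW = ΣΣ(x−x̄ᵢ)² = 450.033
MSB = 1803.717/2 = 901.8583; MSW = 450.033/17 = 26.4725
F = MSB/MSW = 34.0677
df = (2, 17)
p-value (upper-tail) = 0.00000
→ bracket: p<0.01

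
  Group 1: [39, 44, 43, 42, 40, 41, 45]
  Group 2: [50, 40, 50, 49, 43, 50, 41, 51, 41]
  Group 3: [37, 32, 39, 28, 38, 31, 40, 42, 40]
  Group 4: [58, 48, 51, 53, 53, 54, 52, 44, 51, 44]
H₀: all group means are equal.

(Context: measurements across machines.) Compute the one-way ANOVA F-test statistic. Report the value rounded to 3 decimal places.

Group means [42.00, 46.11, 36.33, 50.80], grand mean 44.114
SSB = Σnᵢ(x̄ᵢ−x̄)² = 1059.054; SSW = ΣΣ(x−x̄ᵢ)² = 564.489
MSB = 1059.054/3 = 353.0180; MSW = 564.489/31 = 18.2093
F = MSB/MSW = 19.3867
df = (3, 31)

test statistic = 19.387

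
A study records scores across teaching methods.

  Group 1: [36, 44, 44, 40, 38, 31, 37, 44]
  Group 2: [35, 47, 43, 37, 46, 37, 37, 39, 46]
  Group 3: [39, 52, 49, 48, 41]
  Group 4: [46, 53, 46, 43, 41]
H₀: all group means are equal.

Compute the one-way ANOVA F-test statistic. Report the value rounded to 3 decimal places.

test statistic = 3.106

Group means [39.25, 40.78, 45.80, 45.80], grand mean 42.185
SSB = Σnᵢ(x̄ᵢ−x̄)² = 217.419; SSW = ΣΣ(x−x̄ᵢ)² = 536.656
MSB = 217.419/3 = 72.4728; MSW = 536.656/23 = 23.3329
F = MSB/MSW = 3.1060
df = (3, 23)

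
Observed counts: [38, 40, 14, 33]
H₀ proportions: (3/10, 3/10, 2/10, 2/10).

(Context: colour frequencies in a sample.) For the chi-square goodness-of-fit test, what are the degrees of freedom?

degrees of freedom = 3

df = k − 1 = 4 − 1 = 3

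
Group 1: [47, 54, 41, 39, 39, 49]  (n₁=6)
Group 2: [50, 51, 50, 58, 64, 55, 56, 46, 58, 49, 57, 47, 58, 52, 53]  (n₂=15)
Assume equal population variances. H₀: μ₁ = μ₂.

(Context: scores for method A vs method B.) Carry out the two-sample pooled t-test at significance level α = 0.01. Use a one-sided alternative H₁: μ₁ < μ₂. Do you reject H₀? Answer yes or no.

x̄₁=44.833, s₁=6.145, n₁=6
x̄₂=53.600, s₂=4.954, n₂=15
s_p² = [5·6.145² + 14·4.954²]/19 = 28.0228
SE = √(s_p²·(1/6+1/15)) = 2.5571
t = (44.833−53.600)/2.5571 = -3.4284
df = 19
p-value (one-sided, H₁ less) = 0.00141
At α=0.01: p < α → reject H₀

reject H₀: yes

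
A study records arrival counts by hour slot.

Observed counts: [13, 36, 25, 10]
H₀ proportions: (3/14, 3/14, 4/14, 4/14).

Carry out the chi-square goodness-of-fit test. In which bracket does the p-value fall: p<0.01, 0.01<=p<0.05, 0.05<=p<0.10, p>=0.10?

n = 84; E_i = n·p_i = [18.00, 18.00, 24.00, 24.00]
χ² = (13−18.00)²/18.00 + (36−18.00)²/18.00 + (25−24.00)²/24.00 + (10−24.00)²/24.00 = 27.5972
df = 3
p-value (upper-tail) = 0.00000
→ bracket: p<0.01

p-value bracket: p<0.01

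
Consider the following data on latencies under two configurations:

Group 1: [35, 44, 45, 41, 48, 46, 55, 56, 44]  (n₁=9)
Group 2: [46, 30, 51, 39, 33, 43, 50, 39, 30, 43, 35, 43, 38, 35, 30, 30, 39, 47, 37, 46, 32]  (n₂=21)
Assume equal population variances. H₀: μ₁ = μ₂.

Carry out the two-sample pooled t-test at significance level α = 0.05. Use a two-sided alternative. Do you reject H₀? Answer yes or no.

reject H₀: yes

x̄₁=46.000, s₁=6.519, n₁=9
x̄₂=38.857, s₂=6.784, n₂=21
s_p² = [8·6.519² + 20·6.784²]/28 = 45.0204
SE = √(s_p²·(1/9+1/21)) = 2.6732
t = (46.000−38.857)/2.6732 = 2.6720
df = 28
p-value (two-sided) = 0.01243
At α=0.05: p < α → reject H₀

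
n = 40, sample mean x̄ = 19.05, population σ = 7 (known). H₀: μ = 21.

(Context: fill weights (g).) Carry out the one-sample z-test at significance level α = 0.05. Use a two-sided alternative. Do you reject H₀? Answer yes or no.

SE = σ/√n = 7/√40 = 1.1068
z = (x̄−μ₀)/SE = (19.05−21)/1.1068 = -1.7618
p-value (two-sided) = 0.07810
At α=0.05: p ≥ α → fail to reject H₀

reject H₀: no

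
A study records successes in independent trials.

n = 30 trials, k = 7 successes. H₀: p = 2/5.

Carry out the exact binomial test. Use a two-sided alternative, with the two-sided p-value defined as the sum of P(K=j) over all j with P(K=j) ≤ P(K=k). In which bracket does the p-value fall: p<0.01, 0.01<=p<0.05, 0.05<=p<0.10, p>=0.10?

p-value bracket: 0.05<=p<0.10

Exact binomial: n=30, k=7, p₀=2/5=0.4000
P(X=j) = C(n,j)·p₀^j·(1−p₀)^(n−j); p = Σ P(X=j) over j with P(X=j) ≤ P(X=7)
p-value (two-sided) = 0.06476
→ bracket: 0.05<=p<0.10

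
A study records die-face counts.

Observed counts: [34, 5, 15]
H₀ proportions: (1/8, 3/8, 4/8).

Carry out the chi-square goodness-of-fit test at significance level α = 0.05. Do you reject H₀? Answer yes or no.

reject H₀: yes

n = 54; E_i = n·p_i = [6.75, 20.25, 27.00]
χ² = (34−6.75)²/6.75 + (5−20.25)²/20.25 + (15−27.00)²/27.00 = 126.8272
df = 2
p-value (upper-tail) = 0.00000
At α=0.05: p < α → reject H₀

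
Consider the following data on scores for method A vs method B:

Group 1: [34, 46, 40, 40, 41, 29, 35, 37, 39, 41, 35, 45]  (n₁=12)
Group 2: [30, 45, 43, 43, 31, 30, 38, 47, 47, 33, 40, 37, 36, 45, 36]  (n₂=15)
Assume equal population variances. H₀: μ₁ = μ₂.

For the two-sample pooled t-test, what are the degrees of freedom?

df = n₁ + n₂ − 2 = 12 + 15 − 2 = 25

degrees of freedom = 25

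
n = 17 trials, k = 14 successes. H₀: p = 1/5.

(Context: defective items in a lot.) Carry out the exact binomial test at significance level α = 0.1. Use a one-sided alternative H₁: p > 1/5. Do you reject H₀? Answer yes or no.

Exact binomial: n=17, k=14, p₀=1/5=0.2000
P(X≥14) from Σ C(n,i)·p₀^i·(1−p₀)^(n−i)
p-value (one-sided, H₁ greater) = 0.00000
At α=0.1: p < α → reject H₀

reject H₀: yes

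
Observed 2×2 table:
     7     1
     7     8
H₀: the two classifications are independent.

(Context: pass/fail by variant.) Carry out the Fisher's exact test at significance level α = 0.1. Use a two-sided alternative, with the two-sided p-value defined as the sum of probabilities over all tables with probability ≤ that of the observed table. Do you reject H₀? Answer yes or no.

Margins: r₁=8, r₂=15, c₁=14, c₂=9, n=23
p_obs = C(8,7)·C(15,7)/C(23,14); sum pmf over tables with pmf ≤ p_obs
p-value (two-sided) = 0.08576
At α=0.1: p < α → reject H₀

reject H₀: yes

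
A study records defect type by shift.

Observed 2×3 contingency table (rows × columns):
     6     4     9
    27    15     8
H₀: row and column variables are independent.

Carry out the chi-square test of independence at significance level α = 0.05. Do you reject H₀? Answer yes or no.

reject H₀: yes

Row totals [19, 50], col totals [33, 19, 17], n=69
χ² = (6−9.09)²/9.09 + (4−5.23)²/5.23 + (9−4.68)²/4.68 + (27−23.91)²/23.91 + (15−13.77)²/13.77 + (8−12.32)²/12.32 = 7.3462
df = 2
p-value (upper-tail) = 0.02540
At α=0.05: p < α → reject H₀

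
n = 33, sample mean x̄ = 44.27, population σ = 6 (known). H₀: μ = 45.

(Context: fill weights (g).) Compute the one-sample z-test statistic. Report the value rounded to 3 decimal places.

SE = σ/√n = 6/√33 = 1.0445
z = (x̄−μ₀)/SE = (44.27−45)/1.0445 = -0.6989

test statistic = -0.699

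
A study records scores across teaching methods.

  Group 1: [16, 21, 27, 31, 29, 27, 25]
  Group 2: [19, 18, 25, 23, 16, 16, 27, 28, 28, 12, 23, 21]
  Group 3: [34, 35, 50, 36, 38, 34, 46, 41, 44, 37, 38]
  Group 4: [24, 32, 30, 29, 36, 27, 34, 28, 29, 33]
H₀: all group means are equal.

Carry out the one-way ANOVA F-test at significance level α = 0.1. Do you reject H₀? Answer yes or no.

Group means [25.14, 21.33, 39.36, 30.20], grand mean 29.175
SSB = Σnᵢ(x̄ᵢ−x̄)² = 2004.106; SSW = ΣΣ(x−x̄ᵢ)² = 851.669
MSB = 2004.106/3 = 668.0352; MSW = 851.669/36 = 23.6575
F = MSB/MSW = 28.2378
df = (3, 36)
p-value (upper-tail) = 0.00000
At α=0.1: p < α → reject H₀

reject H₀: yes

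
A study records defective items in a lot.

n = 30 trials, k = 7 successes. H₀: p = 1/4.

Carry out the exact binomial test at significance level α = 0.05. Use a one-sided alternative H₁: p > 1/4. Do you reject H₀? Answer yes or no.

Exact binomial: n=30, k=7, p₀=1/4=0.2500
P(X≥7) from Σ C(n,i)·p₀^i·(1−p₀)^(n−i)
p-value (one-sided, H₁ greater) = 0.65195
At α=0.05: p ≥ α → fail to reject H₀

reject H₀: no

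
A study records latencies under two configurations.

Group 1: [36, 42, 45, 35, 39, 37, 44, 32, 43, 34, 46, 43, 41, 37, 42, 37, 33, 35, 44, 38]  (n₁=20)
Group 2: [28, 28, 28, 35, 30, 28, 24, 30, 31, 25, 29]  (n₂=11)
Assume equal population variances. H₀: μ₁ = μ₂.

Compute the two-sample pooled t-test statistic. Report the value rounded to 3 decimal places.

x̄₁=39.150, s₁=4.308, n₁=20
x̄₂=28.727, s₂=2.936, n₂=11
s_p² = [19·4.308² + 10·2.936²]/29 = 15.1287
SE = √(s_p²·(1/20+1/11)) = 1.4601
t = (39.150−28.727)/1.4601 = 7.1386
df = 29

test statistic = 7.139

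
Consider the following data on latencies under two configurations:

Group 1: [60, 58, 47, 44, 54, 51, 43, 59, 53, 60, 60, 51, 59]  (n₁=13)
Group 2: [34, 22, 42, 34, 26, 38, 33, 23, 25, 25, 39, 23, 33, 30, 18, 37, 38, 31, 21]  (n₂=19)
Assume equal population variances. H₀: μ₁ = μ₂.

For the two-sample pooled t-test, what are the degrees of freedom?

degrees of freedom = 30

df = n₁ + n₂ − 2 = 13 + 19 − 2 = 30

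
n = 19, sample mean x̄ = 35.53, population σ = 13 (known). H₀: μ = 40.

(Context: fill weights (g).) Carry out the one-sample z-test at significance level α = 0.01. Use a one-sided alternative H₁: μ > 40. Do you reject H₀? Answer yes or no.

reject H₀: no

SE = σ/√n = 13/√19 = 2.9824
z = (x̄−μ₀)/SE = (35.53−40)/2.9824 = -1.4988
p-value (one-sided, H₁ greater) = 0.93304
At α=0.01: p ≥ α → fail to reject H₀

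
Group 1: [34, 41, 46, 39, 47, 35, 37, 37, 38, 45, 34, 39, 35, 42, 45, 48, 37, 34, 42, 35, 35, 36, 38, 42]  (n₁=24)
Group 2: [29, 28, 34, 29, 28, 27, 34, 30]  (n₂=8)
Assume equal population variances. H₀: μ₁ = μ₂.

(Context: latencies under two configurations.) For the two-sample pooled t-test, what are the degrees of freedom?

df = n₁ + n₂ − 2 = 24 + 8 − 2 = 30

degrees of freedom = 30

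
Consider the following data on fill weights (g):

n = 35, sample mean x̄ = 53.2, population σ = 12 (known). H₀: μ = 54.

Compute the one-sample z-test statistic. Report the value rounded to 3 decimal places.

SE = σ/√n = 12/√35 = 2.0284
z = (x̄−μ₀)/SE = (53.2−54)/2.0284 = -0.3944

test statistic = -0.394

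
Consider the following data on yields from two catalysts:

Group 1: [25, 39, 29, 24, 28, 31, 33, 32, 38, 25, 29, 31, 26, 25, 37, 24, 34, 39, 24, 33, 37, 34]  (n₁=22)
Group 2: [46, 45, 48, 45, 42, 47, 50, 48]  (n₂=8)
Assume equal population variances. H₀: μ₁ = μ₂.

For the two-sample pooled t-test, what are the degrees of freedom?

degrees of freedom = 28

df = n₁ + n₂ − 2 = 22 + 8 − 2 = 28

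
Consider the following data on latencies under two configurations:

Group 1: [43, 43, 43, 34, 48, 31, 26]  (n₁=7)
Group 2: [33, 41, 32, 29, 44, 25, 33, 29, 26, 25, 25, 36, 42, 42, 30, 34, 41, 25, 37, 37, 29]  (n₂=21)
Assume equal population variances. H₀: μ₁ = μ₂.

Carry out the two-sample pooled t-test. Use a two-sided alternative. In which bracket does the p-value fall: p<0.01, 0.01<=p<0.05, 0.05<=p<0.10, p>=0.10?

p-value bracket: 0.05<=p<0.10

x̄₁=38.286, s₁=7.994, n₁=7
x̄₂=33.095, s₂=6.387, n₂=21
s_p² = [6·7.994² + 20·6.387²]/26 = 46.1245
SE = √(s_p²·(1/7+1/21)) = 2.9641
t = (38.286−33.095)/2.9641 = 1.7511
df = 26
p-value (two-sided) = 0.09171
→ bracket: 0.05<=p<0.10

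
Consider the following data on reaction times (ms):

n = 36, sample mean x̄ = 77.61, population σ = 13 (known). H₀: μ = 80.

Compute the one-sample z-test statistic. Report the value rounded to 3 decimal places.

test statistic = -1.103

SE = σ/√n = 13/√36 = 2.1667
z = (x̄−μ₀)/SE = (77.61−80)/2.1667 = -1.1031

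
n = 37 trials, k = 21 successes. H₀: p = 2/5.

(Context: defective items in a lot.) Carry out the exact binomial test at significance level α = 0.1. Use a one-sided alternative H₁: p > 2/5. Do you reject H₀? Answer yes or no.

reject H₀: yes

Exact binomial: n=37, k=21, p₀=2/5=0.4000
P(X≥21) from Σ C(n,i)·p₀^i·(1−p₀)^(n−i)
p-value (one-sided, H₁ greater) = 0.02904
At α=0.1: p < α → reject H₀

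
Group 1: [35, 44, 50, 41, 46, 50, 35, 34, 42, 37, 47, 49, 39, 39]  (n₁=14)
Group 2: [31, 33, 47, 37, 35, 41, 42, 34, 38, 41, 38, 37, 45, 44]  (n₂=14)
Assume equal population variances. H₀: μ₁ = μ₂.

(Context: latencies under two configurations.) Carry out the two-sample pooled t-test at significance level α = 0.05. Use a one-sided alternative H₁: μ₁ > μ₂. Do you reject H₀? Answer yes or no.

reject H₀: no

x̄₁=42.000, s₁=5.738, n₁=14
x̄₂=38.786, s₂=4.742, n₂=14
s_p² = [13·5.738² + 13·4.742²]/26 = 27.7060
SE = √(s_p²·(1/14+1/14)) = 1.9895
t = (42.000−38.786)/1.9895 = 1.6156
df = 26
p-value (one-sided, H₁ greater) = 0.05912
At α=0.05: p ≥ α → fail to reject H₀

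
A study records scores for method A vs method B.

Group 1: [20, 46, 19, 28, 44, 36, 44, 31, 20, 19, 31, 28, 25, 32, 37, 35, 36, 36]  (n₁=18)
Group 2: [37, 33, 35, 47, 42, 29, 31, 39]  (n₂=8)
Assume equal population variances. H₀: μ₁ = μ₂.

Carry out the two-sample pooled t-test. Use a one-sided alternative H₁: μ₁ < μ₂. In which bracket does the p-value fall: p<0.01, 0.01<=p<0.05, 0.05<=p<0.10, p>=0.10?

x̄₁=31.500, s₁=8.645, n₁=18
x̄₂=36.625, s₂=5.951, n₂=8
s_p² = [17·8.645² + 7·5.951²]/24 = 63.2656
SE = √(s_p²·(1/18+1/8)) = 3.3798
t = (31.500−36.625)/3.3798 = -1.5164
df = 24
p-value (one-sided, H₁ less) = 0.07124
→ bracket: 0.05<=p<0.10

p-value bracket: 0.05<=p<0.10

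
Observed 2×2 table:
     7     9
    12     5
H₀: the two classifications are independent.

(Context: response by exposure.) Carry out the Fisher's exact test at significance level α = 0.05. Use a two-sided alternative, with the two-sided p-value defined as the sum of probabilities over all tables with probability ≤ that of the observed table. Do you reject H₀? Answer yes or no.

reject H₀: no

Margins: r₁=16, r₂=17, c₁=19, c₂=14, n=33
p_obs = C(16,7)·C(17,12)/C(33,19); sum pmf over tables with pmf ≤ p_obs
p-value (two-sided) = 0.16632
At α=0.05: p ≥ α → fail to reject H₀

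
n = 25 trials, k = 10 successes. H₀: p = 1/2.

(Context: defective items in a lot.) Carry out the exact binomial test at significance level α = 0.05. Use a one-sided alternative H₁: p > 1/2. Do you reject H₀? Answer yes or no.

Exact binomial: n=25, k=10, p₀=1/2=0.5000
P(X≥10) from Σ C(n,i)·p₀^i·(1−p₀)^(n−i)
p-value (one-sided, H₁ greater) = 0.88524
At α=0.05: p ≥ α → fail to reject H₀

reject H₀: no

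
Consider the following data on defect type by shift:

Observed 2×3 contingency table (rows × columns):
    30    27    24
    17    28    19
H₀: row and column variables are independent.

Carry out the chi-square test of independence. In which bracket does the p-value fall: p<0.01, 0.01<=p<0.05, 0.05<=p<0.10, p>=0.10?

Row totals [81, 64], col totals [47, 55, 43], n=145
χ² = (30−26.26)²/26.26 + (27−30.72)²/30.72 + (24−24.02)²/24.02 + (17−20.74)²/20.74 + (28−24.28)²/24.28 + (19−18.98)²/18.98 = 2.2329
df = 2
p-value (upper-tail) = 0.32744
→ bracket: p>=0.10

p-value bracket: p>=0.10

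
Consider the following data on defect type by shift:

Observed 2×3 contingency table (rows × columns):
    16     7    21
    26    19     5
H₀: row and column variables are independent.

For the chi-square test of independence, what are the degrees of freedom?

df = (r−1)(c−1) = (2−1)·(3−1) = 2

degrees of freedom = 2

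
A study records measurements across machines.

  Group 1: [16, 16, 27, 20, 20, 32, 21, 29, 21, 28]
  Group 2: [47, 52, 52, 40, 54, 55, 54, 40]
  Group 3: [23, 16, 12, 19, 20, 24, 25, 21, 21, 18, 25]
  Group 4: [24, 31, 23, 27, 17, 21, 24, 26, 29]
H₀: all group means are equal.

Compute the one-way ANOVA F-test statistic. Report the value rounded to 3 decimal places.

Group means [23.00, 49.25, 20.36, 24.67], grand mean 28.158
SSB = Σnᵢ(x̄ᵢ−x̄)² = 4603.007; SSW = ΣΣ(x−x̄ᵢ)² = 854.045
MSB = 4603.007/3 = 1534.3357; MSW = 854.045/34 = 25.1190
F = MSB/MSW = 61.0827
df = (3, 34)

test statistic = 61.083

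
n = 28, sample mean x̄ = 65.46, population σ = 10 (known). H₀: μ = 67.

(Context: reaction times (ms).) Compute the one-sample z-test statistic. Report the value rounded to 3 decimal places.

SE = σ/√n = 10/√28 = 1.8898
z = (x̄−μ₀)/SE = (65.46−67)/1.8898 = -0.8149

test statistic = -0.815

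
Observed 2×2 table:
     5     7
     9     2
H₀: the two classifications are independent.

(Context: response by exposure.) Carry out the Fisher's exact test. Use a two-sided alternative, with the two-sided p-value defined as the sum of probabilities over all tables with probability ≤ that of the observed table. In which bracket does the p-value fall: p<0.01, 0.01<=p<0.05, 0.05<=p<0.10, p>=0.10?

p-value bracket: 0.05<=p<0.10

Margins: r₁=12, r₂=11, c₁=14, c₂=9, n=23
p_obs = C(12,5)·C(11,9)/C(23,14); sum pmf over tables with pmf ≤ p_obs
p-value (two-sided) = 0.08938
→ bracket: 0.05<=p<0.10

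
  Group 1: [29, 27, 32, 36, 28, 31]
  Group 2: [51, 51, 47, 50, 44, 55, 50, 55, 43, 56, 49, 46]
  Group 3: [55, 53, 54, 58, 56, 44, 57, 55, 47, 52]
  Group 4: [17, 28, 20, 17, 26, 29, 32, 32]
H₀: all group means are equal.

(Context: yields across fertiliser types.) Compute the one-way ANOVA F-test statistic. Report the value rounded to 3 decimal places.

Group means [30.50, 49.75, 53.10, 25.12], grand mean 42.000
SSB = Σnᵢ(x̄ᵢ−x̄)² = 5024.475; SSW = ΣΣ(x−x̄ᵢ)² = 705.525
MSB = 5024.475/3 = 1674.8250; MSW = 705.525/32 = 22.0477
F = MSB/MSW = 75.9639
df = (3, 32)

test statistic = 75.964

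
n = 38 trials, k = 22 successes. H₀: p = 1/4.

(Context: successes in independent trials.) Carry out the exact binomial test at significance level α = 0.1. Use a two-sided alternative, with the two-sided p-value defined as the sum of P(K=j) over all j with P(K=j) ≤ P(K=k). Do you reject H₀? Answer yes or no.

reject H₀: yes

Exact binomial: n=38, k=22, p₀=1/4=0.2500
P(X=j) = C(n,j)·p₀^j·(1−p₀)^(n−j); p = Σ P(X=j) over j with P(X=j) ≤ P(X=22)
p-value (two-sided) = 0.00002
At α=0.1: p < α → reject H₀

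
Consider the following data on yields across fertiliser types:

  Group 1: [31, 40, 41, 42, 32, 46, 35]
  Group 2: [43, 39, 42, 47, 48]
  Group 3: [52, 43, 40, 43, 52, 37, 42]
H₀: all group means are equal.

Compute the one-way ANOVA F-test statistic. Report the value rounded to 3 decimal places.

test statistic = 2.761

Group means [38.14, 43.80, 44.14], grand mean 41.842
SSB = Σnᵢ(x̄ᵢ−x̄)² = 152.012; SSW = ΣΣ(x−x̄ᵢ)² = 440.514
MSB = 152.012/2 = 76.0060; MSW = 440.514/16 = 27.5321
F = MSB/MSW = 2.7606
df = (2, 16)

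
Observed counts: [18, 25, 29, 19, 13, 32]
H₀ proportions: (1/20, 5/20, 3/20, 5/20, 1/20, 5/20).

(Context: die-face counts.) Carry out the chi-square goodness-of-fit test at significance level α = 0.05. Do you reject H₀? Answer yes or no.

reject H₀: yes

n = 136; E_i = n·p_i = [6.80, 34.00, 20.40, 34.00, 6.80, 34.00]
χ² = (18−6.80)²/6.80 + (25−34.00)²/34.00 + (29−20.40)²/20.40 + (19−34.00)²/34.00 + (13−6.80)²/6.80 + (32−34.00)²/34.00 = 36.8431
df = 5
p-value (upper-tail) = 0.00000
At α=0.05: p < α → reject H₀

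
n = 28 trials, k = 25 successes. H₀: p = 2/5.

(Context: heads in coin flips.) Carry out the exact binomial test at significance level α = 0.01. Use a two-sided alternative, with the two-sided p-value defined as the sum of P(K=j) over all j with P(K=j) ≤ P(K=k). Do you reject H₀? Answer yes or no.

Exact binomial: n=28, k=25, p₀=2/5=0.4000
P(X=j) = C(n,j)·p₀^j·(1−p₀)^(n−j); p = Σ P(X=j) over j with P(X=j) ≤ P(X=25)
p-value (two-sided) = 0.00000
At α=0.01: p < α → reject H₀

reject H₀: yes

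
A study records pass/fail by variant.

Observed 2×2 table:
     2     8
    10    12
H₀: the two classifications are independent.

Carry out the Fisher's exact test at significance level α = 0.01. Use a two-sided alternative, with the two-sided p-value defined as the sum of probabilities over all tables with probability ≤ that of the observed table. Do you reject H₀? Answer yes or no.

reject H₀: no

Margins: r₁=10, r₂=22, c₁=12, c₂=20, n=32
p_obs = C(10,2)·C(22,10)/C(32,12); sum pmf over tables with pmf ≤ p_obs
p-value (two-sided) = 0.24790
At α=0.01: p ≥ α → fail to reject H₀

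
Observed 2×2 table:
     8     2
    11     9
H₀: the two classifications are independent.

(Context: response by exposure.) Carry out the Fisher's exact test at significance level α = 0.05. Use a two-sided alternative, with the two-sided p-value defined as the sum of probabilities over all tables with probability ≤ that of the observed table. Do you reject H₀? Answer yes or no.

reject H₀: no

Margins: r₁=10, r₂=20, c₁=19, c₂=11, n=30
p_obs = C(10,8)·C(20,11)/C(30,19); sum pmf over tables with pmf ≤ p_obs
p-value (two-sided) = 0.24647
At α=0.05: p ≥ α → fail to reject H₀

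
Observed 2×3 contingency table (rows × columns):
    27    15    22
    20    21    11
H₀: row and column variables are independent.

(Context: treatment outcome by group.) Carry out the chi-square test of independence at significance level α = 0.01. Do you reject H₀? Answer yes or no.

reject H₀: no

Row totals [64, 52], col totals [47, 36, 33], n=116
χ² = (27−25.93)²/25.93 + (15−19.86)²/19.86 + (22−18.21)²/18.21 + (20−21.07)²/21.07 + (21−16.14)²/16.14 + (11−14.79)²/14.79 = 4.5162
df = 2
p-value (upper-tail) = 0.10455
At α=0.01: p ≥ α → fail to reject H₀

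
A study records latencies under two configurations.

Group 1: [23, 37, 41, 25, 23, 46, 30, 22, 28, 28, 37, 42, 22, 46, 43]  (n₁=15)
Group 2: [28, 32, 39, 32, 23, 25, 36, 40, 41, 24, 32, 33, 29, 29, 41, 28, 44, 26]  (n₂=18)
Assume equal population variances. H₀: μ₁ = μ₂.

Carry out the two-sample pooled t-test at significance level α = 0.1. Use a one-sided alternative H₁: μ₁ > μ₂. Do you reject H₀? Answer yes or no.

x̄₁=32.867, s₁=9.180, n₁=15
x̄₂=32.333, s₂=6.481, n₂=18
s_p² = [14·9.180² + 17·6.481²]/31 = 61.0882
SE = √(s_p²·(1/15+1/18)) = 2.7325
t = (32.867−32.333)/2.7325 = 0.1952
df = 31
p-value (one-sided, H₁ greater) = 0.42326
At α=0.1: p ≥ α → fail to reject H₀

reject H₀: no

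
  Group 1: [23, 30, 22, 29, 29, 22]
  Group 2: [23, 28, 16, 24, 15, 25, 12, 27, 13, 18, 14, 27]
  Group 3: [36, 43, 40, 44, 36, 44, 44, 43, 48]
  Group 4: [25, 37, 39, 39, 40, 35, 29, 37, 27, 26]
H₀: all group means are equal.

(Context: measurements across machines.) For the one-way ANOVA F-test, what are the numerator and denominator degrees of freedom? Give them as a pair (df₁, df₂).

k = 4 groups, N = 37 total
df = (k−1, N−k) = (4−1, 37−4) = (3, 33)

degrees of freedom = [3, 33]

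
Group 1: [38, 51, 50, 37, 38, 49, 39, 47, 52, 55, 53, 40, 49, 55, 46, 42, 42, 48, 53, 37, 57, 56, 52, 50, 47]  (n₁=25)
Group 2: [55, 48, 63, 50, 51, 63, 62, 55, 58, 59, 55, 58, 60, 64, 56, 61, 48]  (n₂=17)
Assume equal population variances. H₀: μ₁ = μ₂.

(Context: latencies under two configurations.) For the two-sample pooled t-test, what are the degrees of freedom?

df = n₁ + n₂ − 2 = 25 + 17 − 2 = 40

degrees of freedom = 40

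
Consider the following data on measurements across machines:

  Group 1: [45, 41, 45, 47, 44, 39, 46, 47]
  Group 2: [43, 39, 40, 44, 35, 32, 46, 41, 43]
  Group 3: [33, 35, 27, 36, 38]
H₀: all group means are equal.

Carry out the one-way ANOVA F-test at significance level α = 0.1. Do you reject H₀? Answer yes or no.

reject H₀: yes

Group means [44.25, 40.33, 33.80], grand mean 40.273
SSB = Σnᵢ(x̄ᵢ−x̄)² = 336.064; SSW = ΣΣ(x−x̄ᵢ)² = 288.300
MSB = 336.064/2 = 168.0318; MSW = 288.300/19 = 15.1737
F = MSB/MSW = 11.0739
df = (2, 19)
p-value (upper-tail) = 0.00065
At α=0.1: p < α → reject H₀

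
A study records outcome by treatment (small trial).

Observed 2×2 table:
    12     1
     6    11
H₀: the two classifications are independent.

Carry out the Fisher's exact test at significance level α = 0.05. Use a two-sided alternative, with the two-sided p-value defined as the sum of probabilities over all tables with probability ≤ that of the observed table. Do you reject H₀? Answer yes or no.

reject H₀: yes

Margins: r₁=13, r₂=17, c₁=18, c₂=12, n=30
p_obs = C(13,12)·C(17,6)/C(30,18); sum pmf over tables with pmf ≤ p_obs
p-value (two-sided) = 0.00240
At α=0.05: p < α → reject H₀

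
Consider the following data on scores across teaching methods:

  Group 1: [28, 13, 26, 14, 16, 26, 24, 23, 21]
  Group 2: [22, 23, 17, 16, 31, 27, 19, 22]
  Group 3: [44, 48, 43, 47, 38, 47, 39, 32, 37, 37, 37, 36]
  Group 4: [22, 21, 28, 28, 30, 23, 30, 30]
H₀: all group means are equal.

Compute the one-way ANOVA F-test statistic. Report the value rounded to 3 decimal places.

test statistic = 33.703

Group means [21.22, 22.12, 40.42, 26.50], grand mean 28.784
SSB = Σnᵢ(x̄ᵢ−x̄)² = 2534.923; SSW = ΣΣ(x−x̄ᵢ)² = 827.347
MSB = 2534.923/3 = 844.9743; MSW = 827.347/33 = 25.0711
F = MSB/MSW = 33.7031
df = (3, 33)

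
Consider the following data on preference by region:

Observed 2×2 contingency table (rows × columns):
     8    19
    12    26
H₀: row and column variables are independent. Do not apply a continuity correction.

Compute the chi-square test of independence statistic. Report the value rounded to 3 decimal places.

Row totals [27, 38], col totals [20, 45], n=65
χ² = (8−8.31)²/8.31 + (19−18.69)²/18.69 + (12−11.69)²/11.69 + (26−26.31)²/26.31 = 0.0282
df = 1

test statistic = 0.028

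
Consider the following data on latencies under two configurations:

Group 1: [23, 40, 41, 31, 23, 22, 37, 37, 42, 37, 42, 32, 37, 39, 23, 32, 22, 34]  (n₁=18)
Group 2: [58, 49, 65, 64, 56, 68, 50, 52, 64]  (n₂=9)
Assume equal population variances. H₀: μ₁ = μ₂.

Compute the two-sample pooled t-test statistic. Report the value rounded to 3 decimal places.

x̄₁=33.000, s₁=7.372, n₁=18
x̄₂=58.444, s₂=7.108, n₂=9
s_p² = [17·7.372² + 8·7.108²]/25 = 53.1289
SE = √(s_p²·(1/18+1/9)) = 2.9757
t = (33.000−58.444)/2.9757 = -8.5507
df = 25

test statistic = -8.551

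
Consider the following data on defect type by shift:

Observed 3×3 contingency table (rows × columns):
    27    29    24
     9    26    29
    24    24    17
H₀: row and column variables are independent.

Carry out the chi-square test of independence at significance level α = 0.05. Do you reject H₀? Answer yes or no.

reject H₀: yes

Row totals [80, 64, 65], col totals [60, 79, 70], n=209
χ² = (27−22.97)²/22.97 + (29−30.24)²/30.24 + (24−26.79)²/26.79 + (9−18.37)²/18.37 + (26−24.19)²/24.19 + (29−21.44)²/21.44 + (24−18.66)²/18.66 + (24−24.57)²/24.57 + (17−21.77)²/21.77 = 11.2236
df = 4
p-value (upper-tail) = 0.02416
At α=0.05: p < α → reject H₀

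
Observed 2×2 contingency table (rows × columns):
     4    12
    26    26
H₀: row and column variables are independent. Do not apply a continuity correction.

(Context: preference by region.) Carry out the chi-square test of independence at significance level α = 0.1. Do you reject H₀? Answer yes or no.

reject H₀: yes

Row totals [16, 52], col totals [30, 38], n=68
χ² = (4−7.06)²/7.06 + (12−8.94)²/8.94 + (26−22.94)²/22.94 + (26−29.06)²/29.06 = 3.1018
df = 1
p-value (upper-tail) = 0.07821
At α=0.1: p < α → reject H₀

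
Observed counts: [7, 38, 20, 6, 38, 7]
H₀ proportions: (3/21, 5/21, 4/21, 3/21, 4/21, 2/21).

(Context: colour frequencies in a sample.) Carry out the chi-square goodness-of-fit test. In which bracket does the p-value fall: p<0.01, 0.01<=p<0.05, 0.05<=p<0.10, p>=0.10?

p-value bracket: p<0.01

n = 116; E_i = n·p_i = [16.57, 27.62, 22.10, 16.57, 22.10, 11.05]
χ² = (7−16.57)²/16.57 + (38−27.62)²/27.62 + (20−22.10)²/22.10 + (6−16.57)²/16.57 + (38−22.10)²/22.10 + (7−11.05)²/11.05 = 29.3043
df = 5
p-value (upper-tail) = 0.00002
→ bracket: p<0.01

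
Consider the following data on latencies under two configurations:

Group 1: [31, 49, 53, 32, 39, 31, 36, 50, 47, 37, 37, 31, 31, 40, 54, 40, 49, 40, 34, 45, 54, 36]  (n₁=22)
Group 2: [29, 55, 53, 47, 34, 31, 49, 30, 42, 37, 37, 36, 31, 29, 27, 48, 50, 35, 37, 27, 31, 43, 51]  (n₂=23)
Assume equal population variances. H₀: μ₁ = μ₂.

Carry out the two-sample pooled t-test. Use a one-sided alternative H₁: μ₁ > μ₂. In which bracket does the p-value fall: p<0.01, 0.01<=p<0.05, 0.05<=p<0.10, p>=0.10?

p-value bracket: p>=0.10

x̄₁=40.727, s₁=8.049, n₁=22
x̄₂=38.652, s₂=9.063, n₂=23
s_p² = [21·8.049² + 22·9.063²]/43 = 73.6647
SE = √(s_p²·(1/22+1/23)) = 2.5595
t = (40.727−38.652)/2.5595 = 0.8107
df = 43
p-value (one-sided, H₁ greater) = 0.21099
→ bracket: p>=0.10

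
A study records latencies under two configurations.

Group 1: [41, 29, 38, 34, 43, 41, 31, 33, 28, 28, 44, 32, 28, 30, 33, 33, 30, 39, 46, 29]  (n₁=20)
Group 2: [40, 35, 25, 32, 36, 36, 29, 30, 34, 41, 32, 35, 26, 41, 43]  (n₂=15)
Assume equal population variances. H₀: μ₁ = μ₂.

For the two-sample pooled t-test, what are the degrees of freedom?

degrees of freedom = 33

df = n₁ + n₂ − 2 = 20 + 15 − 2 = 33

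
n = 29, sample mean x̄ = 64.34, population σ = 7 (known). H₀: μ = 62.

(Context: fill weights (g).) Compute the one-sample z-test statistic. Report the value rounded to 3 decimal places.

SE = σ/√n = 7/√29 = 1.2999
z = (x̄−μ₀)/SE = (64.34−62)/1.2999 = 1.8002

test statistic = 1.800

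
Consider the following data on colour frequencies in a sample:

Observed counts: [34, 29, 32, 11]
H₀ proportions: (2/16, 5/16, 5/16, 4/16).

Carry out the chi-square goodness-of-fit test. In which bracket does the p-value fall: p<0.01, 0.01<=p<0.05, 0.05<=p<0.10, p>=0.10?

p-value bracket: p<0.01

n = 106; E_i = n·p_i = [13.25, 33.12, 33.12, 26.50]
χ² = (34−13.25)²/13.25 + (29−33.12)²/33.12 + (32−33.12)²/33.12 + (11−26.50)²/26.50 = 42.1132
df = 3
p-value (upper-tail) = 0.00000
→ bracket: p<0.01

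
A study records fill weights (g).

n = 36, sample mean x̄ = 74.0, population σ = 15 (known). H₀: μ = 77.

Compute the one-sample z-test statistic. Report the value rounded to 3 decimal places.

SE = σ/√n = 15/√36 = 2.5000
z = (x̄−μ₀)/SE = (74.0−77)/2.5000 = -1.2000

test statistic = -1.200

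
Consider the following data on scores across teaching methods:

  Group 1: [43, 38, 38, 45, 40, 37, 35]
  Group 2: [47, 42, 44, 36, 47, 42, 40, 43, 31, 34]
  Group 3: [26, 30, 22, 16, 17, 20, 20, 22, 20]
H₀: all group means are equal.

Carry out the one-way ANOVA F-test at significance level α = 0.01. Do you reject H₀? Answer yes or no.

Group means [39.43, 40.60, 21.44], grand mean 33.654
SSB = Σnᵢ(x̄ᵢ−x̄)² = 2057.548; SSW = ΣΣ(x−x̄ᵢ)² = 484.337
MSB = 2057.548/2 = 1028.7741; MSW = 484.337/23 = 21.0581
F = MSB/MSW = 48.8541
df = (2, 23)
p-value (upper-tail) = 0.00000
At α=0.01: p < α → reject H₀

reject H₀: yes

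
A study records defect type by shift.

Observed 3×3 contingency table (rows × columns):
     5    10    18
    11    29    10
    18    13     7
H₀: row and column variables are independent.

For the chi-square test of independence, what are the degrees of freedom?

degrees of freedom = 4

df = (r−1)(c−1) = (3−1)·(3−1) = 4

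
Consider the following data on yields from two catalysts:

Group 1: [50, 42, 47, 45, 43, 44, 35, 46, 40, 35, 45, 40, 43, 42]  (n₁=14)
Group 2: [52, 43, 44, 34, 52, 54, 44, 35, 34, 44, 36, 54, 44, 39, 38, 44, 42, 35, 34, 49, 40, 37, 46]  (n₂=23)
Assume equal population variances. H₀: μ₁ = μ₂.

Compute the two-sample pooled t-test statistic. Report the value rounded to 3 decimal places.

test statistic = 0.150

x̄₁=42.643, s₁=4.199, n₁=14
x̄₂=42.348, s₂=6.575, n₂=23
s_p² = [13·4.199² + 22·6.575²]/35 = 33.7266
SE = √(s_p²·(1/14+1/23)) = 1.9686
t = (42.643−42.348)/1.9686 = 0.1499
df = 35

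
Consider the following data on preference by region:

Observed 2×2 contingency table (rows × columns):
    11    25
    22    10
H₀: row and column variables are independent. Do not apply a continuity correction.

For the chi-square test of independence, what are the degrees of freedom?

degrees of freedom = 1

df = (r−1)(c−1) = (2−1)·(2−1) = 1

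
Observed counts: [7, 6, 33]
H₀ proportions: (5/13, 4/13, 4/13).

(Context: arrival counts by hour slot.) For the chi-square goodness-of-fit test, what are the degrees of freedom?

df = k − 1 = 3 − 1 = 2

degrees of freedom = 2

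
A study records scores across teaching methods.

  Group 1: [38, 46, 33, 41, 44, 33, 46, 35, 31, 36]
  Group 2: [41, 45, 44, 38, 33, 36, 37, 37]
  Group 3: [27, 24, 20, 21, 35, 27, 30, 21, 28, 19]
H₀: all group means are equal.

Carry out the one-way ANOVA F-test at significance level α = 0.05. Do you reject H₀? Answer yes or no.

Group means [38.30, 38.88, 25.20], grand mean 33.786
SSB = Σnᵢ(x̄ᵢ−x̄)² = 1148.139; SSW = ΣΣ(x−x̄ᵢ)² = 638.575
MSB = 1148.139/2 = 574.0696; MSW = 638.575/25 = 25.5430
F = MSB/MSW = 22.4746
df = (2, 25)
p-value (upper-tail) = 0.00000
At α=0.05: p < α → reject H₀

reject H₀: yes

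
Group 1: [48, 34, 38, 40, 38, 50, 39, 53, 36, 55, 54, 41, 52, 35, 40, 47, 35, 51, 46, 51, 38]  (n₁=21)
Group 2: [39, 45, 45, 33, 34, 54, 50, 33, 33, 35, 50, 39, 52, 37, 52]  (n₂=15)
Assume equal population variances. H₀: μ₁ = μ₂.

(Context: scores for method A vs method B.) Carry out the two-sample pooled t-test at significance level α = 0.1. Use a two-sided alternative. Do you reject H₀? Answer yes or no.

reject H₀: no

x̄₁=43.857, s₁=7.171, n₁=21
x̄₂=42.067, s₂=7.968, n₂=15
s_p² = [20·7.171² + 14·7.968²]/34 = 56.3972
SE = √(s_p²·(1/21+1/15)) = 2.5388
t = (43.857−42.067)/2.5388 = 0.7053
df = 34
p-value (two-sided) = 0.48546
At α=0.1: p ≥ α → fail to reject H₀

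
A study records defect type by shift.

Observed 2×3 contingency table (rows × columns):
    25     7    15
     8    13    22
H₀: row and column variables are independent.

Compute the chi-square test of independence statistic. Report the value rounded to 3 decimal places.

test statistic = 11.727

Row totals [47, 43], col totals [33, 20, 37], n=90
χ² = (25−17.23)²/17.23 + (7−10.44)²/10.44 + (15−19.32)²/19.32 + (8−15.77)²/15.77 + (13−9.56)²/9.56 + (22−17.68)²/17.68 = 11.7273
df = 2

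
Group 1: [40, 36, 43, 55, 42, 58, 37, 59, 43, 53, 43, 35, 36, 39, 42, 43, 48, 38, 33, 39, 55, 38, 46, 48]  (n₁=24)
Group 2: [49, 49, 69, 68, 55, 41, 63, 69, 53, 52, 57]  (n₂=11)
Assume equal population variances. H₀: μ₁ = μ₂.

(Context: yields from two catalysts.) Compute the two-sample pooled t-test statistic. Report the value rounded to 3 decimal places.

x̄₁=43.708, s₁=7.538, n₁=24
x̄₂=56.818, s₂=9.347, n₂=11
s_p² = [23·7.538² + 10·9.347²]/33 = 66.0786
SE = √(s_p²·(1/24+1/11)) = 2.9598
t = (43.708−56.818)/2.9598 = -4.4293
df = 33

test statistic = -4.429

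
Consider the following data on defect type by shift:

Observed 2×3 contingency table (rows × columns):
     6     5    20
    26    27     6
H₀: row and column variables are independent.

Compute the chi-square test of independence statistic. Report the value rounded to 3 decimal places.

Row totals [31, 59], col totals [32, 32, 26], n=90
χ² = (6−11.02)²/11.02 + (5−11.02)²/11.02 + (20−8.96)²/8.96 + (26−20.98)²/20.98 + (27−20.98)²/20.98 + (6−17.04)²/17.04 = 29.2870
df = 2

test statistic = 29.287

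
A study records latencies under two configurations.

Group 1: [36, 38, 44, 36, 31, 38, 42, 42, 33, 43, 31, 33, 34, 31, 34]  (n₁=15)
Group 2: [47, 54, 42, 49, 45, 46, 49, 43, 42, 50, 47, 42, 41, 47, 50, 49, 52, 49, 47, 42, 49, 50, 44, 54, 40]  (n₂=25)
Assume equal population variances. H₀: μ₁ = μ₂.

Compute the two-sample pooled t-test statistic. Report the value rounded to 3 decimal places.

x̄₁=36.400, s₁=4.564, n₁=15
x̄₂=46.800, s₂=4.000, n₂=25
s_p² = [14·4.564² + 24·4.000²]/38 = 17.7789
SE = √(s_p²·(1/15+1/25)) = 1.3771
t = (36.400−46.800)/1.3771 = -7.5521
df = 38

test statistic = -7.552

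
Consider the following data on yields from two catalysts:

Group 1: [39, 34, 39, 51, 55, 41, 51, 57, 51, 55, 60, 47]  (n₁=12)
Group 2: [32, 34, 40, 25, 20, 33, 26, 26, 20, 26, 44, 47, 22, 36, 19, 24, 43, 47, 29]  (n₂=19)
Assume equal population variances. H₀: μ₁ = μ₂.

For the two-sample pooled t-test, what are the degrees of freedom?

degrees of freedom = 29

df = n₁ + n₂ − 2 = 12 + 19 − 2 = 29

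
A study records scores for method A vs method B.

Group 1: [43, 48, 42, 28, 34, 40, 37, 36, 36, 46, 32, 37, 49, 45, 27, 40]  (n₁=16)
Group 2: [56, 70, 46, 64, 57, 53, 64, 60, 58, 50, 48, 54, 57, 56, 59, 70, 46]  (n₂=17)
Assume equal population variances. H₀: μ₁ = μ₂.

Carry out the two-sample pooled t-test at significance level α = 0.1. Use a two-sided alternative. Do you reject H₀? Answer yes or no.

x̄₁=38.750, s₁=6.618, n₁=16
x̄₂=56.941, s₂=7.284, n₂=17
s_p² = [15·6.618² + 16·7.284²]/31 = 48.5787
SE = √(s_p²·(1/16+1/17)) = 2.4277
t = (38.750−56.941)/2.4277 = -7.4932
df = 31
p-value (two-sided) = 0.00000
At α=0.1: p < α → reject H₀

reject H₀: yes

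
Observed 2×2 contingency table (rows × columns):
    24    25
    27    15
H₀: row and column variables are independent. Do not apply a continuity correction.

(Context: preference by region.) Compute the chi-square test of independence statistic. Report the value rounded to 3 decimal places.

test statistic = 2.151

Row totals [49, 42], col totals [51, 40], n=91
χ² = (24−27.46)²/27.46 + (25−21.54)²/21.54 + (27−23.54)²/23.54 + (15−18.46)²/18.46 = 2.1507
df = 1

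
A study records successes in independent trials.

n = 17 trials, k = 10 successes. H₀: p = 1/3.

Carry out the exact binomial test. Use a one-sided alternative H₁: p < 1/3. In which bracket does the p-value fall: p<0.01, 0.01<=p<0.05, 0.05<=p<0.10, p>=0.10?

Exact binomial: n=17, k=10, p₀=1/3=0.3333
P(X≤10) from Σ C(n,i)·p₀^i·(1−p₀)^(n−i)
p-value (one-sided, H₁ less) = 0.99199
→ bracket: p>=0.10

p-value bracket: p>=0.10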